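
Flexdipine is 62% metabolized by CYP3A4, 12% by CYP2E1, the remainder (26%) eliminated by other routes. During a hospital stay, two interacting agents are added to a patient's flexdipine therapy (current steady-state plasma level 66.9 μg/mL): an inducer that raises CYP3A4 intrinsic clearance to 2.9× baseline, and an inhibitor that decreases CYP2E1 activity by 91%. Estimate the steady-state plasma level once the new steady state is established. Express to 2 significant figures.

CYP3A4: 0.62 × 2.9 = 1.798
CYP2E1: 0.12 × 0.09 = 0.0108
Other: 0.26 (unchanged)
New clearance relative to baseline: 1.798 + 0.0108 + 0.26 = 2.0688.
Dividing the baseline by the relative clearance: 66.9 / 2.0688 = 32 μg/mL.

32 μg/mL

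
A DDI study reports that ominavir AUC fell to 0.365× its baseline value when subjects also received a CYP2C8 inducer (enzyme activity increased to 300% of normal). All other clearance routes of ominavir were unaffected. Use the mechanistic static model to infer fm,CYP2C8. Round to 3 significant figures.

0.870

CL'/CL = 1 / 0.365 = 2.74
3·fm + (1 − fm) = 2.74
fm = (2.74 − 1) / (3 − 1) = 0.870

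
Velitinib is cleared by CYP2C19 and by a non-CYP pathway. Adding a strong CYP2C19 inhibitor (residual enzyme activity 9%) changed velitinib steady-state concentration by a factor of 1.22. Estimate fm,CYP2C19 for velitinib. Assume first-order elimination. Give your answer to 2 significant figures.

Call the CYP2C19 fraction fm. After the interaction, CL_new/CL_old = fm × 0.09 + (1 − fm).
Steady-state concentration ratio = 1 / (new CL fraction), so new CL fraction = 1 / 1.22 = 0.8197.
fm × 0.09 + 1 − fm = 0.8197  ⇒  fm × (0.09 − 1) = −0.1803  ⇒  fm = 0.20.

0.20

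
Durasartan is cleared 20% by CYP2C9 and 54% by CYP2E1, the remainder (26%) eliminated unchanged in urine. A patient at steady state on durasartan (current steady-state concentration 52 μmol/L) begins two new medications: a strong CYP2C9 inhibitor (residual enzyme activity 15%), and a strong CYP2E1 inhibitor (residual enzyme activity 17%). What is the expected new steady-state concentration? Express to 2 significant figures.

The CYP2C9 pathway (20% of clearance) is reduced to 0.15× activity: 0.2 × 0.15 = 0.03.
The CYP2E1 pathway (54% of clearance) is reduced to 0.17× activity: 0.54 × 0.17 = 0.0918.
Non-CYP routes (26%) are unchanged.
New clearance relative to baseline: 0.03 + 0.0918 + 0.26 = 0.3818.
New steady-state concentration = 52 / 0.3818 = 1.4 × 10² μmol/L (concentration scales inversely with clearance).

1.4 × 10² μmol/L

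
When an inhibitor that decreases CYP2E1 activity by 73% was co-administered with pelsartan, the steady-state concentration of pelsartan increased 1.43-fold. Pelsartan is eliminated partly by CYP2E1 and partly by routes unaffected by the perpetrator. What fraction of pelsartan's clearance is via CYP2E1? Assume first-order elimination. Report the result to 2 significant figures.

0.41

Let fm be the CYP2E1 fraction. New clearance relative to baseline = fm × 0.27 + (1 − fm).
Steady-state concentration ratio = 1 / (new CL fraction), so new CL fraction = 1 / 1.43 = 0.6993.
fm × 0.27 + 1 − fm = 0.6993  ⇒  fm × (0.27 − 1) = −0.3007  ⇒  fm = 0.41.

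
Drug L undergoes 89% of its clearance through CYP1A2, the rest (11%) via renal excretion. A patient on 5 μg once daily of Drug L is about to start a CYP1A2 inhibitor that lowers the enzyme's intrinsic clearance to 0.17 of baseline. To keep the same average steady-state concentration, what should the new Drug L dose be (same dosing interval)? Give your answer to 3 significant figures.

CYP1A2: 0.89 × 0.17 = 0.1513
Other: 0.11 (unchanged)
CL_new/CL_old = 0.1513 + 0.11 = 0.2613.
Exposure is unchanged when dose changes in proportion to clearance. New dose = 5 μg × 0.2613 = 1.31 μg.

1.31 μg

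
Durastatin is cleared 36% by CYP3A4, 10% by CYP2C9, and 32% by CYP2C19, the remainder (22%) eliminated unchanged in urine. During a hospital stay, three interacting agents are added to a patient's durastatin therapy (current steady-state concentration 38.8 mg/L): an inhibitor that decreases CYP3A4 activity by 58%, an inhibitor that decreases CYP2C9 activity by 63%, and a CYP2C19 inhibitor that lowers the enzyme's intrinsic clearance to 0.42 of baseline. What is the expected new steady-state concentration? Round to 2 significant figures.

CYP3A4: 0.36 × 0.42 = 0.1512
CYP2C9: 0.1 × 0.37 = 0.037
CYP2C19: 0.32 × 0.42 = 0.1344
Other: 0.22 (unchanged)
Relative clearance = 0.1512 + 0.037 + 0.1344 + 0.22 = 0.5426.
Steady-state concentration ∝ 1/CL: new value = 38.8 / 0.5426 = 72 mg/L.

72 mg/L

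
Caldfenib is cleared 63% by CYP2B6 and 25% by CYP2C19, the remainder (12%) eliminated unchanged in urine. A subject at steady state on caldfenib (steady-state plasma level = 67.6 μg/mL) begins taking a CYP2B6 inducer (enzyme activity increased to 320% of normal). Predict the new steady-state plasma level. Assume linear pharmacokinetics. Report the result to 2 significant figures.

28 μg/mL

The CYP2B6 pathway (63% of clearance) increases to 3.2× activity: 0.63 × 3.2 = 2.016.
CYP2C19 (25%) and the residual 12% are unaffected.
CL_new/CL_old = 2.016 + 0.25 + 0.12 = 2.386.
New steady-state plasma level = baseline ÷ relative clearance = 67.6 / 2.386 = 28 μg/mL.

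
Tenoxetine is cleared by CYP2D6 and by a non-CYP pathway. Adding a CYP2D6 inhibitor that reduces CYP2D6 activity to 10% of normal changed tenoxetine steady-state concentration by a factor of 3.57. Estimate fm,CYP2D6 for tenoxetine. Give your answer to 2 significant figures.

0.80

Write x for the fraction cleared via CYP2D6. The observed steady-state concentration change means clearance fell to 1/3.57 = 0.2801 of baseline.
Only the CYP2D6 route changed, so 0.2801 = x·0.1 + (1 − x), giving x = 0.80.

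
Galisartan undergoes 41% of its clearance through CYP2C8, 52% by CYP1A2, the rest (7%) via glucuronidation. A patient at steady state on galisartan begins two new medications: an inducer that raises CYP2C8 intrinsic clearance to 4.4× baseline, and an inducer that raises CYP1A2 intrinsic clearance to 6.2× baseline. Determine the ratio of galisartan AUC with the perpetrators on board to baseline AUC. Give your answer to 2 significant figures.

0.20

The CYP2C8 pathway (41% of clearance) increases to 4.4× activity: 0.41 × 4.4 = 1.804.
The CYP1A2 pathway (52% of clearance) is boosted to 6.2× activity: 0.52 × 6.2 = 3.224.
The remaining 7% of clearance is unaffected.
CL_new/CL_old = 1.804 + 3.224 + 0.07 = 5.098.
Because AUC varies inversely with clearance, the combined effect is 1 / 5.098 = 0.20.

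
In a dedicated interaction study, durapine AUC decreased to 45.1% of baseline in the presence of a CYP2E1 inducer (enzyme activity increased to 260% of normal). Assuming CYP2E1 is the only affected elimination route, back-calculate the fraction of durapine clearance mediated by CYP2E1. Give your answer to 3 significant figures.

0.761

Write x for the fraction cleared via CYP2E1. The observed AUC change means clearance rose to 1/0.451 = 2.217 of baseline.
Setting x·2.6 + (1 − x) = 2.217 and solving: x = (2.217 − 1)/(2.6 − 1) = 0.761.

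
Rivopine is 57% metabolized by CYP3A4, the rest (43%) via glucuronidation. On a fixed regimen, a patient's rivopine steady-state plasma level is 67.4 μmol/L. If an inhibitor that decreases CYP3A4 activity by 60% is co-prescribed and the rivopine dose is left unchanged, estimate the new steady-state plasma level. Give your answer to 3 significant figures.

CYP3A4: 0.57 × 0.4 = 0.228
Other: 0.43 (unchanged)
CL_new/CL_old = 0.228 + 0.43 = 0.658.
New steady-state plasma level = baseline ÷ relative clearance = 67.4 / 0.658 = 102 μmol/L.

102 μmol/L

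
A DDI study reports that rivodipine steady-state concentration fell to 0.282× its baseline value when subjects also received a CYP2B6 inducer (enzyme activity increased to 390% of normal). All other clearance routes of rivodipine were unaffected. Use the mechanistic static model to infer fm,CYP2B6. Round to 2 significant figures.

0.88

Let fm be the CYP2B6 fraction. New clearance relative to baseline = fm × 3.9 + (1 − fm).
Steady-state concentration ratio = 1 / (new CL fraction), so new CL fraction = 1 / 0.282 = 3.546.
fm × 3.9 + 1 − fm = 3.546  ⇒  fm × (3.9 − 1) = 2.546  ⇒  fm = 0.88.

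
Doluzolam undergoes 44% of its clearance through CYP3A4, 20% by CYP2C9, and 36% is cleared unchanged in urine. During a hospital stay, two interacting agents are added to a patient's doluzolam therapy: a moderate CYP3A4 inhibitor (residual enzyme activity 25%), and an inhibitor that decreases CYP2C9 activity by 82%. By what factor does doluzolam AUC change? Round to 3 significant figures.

CYP3A4: 0.44 × 0.25 = 0.11
CYP2C9: 0.2 × 0.18 = 0.036
Other: 0.36 (unchanged)
Relative clearance = 0.11 + 0.036 + 0.36 = 0.506.
AUC ∝ 1/CL: fold-change = 1 / 0.506 = 1.98.

1.98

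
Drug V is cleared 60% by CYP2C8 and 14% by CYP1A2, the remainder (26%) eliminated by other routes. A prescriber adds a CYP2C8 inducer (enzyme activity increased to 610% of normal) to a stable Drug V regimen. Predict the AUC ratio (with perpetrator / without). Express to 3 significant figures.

0.246

The CYP2C8 pathway (60% of clearance) is boosted to 6.1× activity: 0.6 × 6.1 = 3.66.
CYP1A2 (14%) and the residual 26% are unaffected.
New clearance relative to baseline: 3.66 + 0.14 + 0.26 = 4.06.
AUC ratio = CL_old/CL_new = 1 / 4.06 = 0.246.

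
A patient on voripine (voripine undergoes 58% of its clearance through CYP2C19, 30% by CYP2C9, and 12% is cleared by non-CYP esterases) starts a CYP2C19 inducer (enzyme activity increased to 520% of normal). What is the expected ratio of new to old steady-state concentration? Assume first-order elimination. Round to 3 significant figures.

The CYP2C19 pathway (58% of clearance) rises to 5.2× activity: 0.58 × 5.2 = 3.016.
CYP2C9 (30%) and the residual 12% are unaffected.
New clearance relative to baseline: 3.016 + 0.3 + 0.12 = 3.436.
Since steady-state concentration ∝ 1/CL, the ratio is 1 / 3.436 = 0.291.

0.291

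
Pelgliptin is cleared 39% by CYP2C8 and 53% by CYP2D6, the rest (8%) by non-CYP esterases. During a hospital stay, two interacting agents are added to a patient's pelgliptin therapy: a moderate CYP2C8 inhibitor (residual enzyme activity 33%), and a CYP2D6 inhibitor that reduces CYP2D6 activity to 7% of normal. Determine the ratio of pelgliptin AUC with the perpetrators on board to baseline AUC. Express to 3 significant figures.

4.07

CYP2C8: 0.39 × 0.33 = 0.1287
CYP2D6: 0.53 × 0.07 = 0.0371
Other: 0.08 (unchanged)
CL_new/CL_old = 0.1287 + 0.0371 + 0.08 = 0.2458.
Because AUC varies inversely with clearance, the combined effect is 1 / 0.2458 = 4.07.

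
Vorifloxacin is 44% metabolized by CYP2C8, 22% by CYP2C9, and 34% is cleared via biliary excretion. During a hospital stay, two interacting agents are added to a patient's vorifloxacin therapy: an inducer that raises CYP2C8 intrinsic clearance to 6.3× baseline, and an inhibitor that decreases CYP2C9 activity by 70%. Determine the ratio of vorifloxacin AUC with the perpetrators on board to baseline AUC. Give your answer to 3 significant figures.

0.315

The CYP2C8 pathway (44% of clearance) increases to 6.3× activity: 0.44 × 6.3 = 2.772.
The CYP2C9 pathway (22% of clearance) falls to 0.3× activity: 0.22 × 0.3 = 0.066.
The remaining 34% of clearance is unaffected.
Relative clearance = 2.772 + 0.066 + 0.34 = 3.178.
AUC ∝ 1/CL: fold-change = 1 / 3.178 = 0.315.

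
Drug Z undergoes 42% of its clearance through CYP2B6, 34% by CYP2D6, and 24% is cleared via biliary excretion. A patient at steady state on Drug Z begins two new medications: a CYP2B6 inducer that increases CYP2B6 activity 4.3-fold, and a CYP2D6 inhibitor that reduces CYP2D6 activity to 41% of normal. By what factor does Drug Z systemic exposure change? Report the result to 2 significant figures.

The CYP2B6 pathway (42% of clearance) increases to 4.3× activity: 0.42 × 4.3 = 1.806.
The CYP2D6 pathway (34% of clearance) is reduced to 0.41× activity: 0.34 × 0.41 = 0.1394.
The remaining 24% of clearance is unaffected.
Relative clearance = 1.806 + 0.1394 + 0.24 = 2.1854.
Net systemic exposure ratio = 1 / 2.1854 = 0.46.

0.46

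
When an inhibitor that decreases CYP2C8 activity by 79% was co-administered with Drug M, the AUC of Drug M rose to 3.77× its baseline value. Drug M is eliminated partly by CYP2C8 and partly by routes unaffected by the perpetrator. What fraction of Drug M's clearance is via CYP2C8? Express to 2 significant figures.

Call the CYP2C8 fraction fm. After the interaction, CL_new/CL_old = fm × 0.21 + (1 − fm).
AUC ratio = 1 / (new CL fraction), so new CL fraction = 1 / 3.77 = 0.2653.
fm × 0.21 + 1 − fm = 0.2653  ⇒  fm × (0.21 − 1) = −0.7347  ⇒  fm = 0.93.

0.93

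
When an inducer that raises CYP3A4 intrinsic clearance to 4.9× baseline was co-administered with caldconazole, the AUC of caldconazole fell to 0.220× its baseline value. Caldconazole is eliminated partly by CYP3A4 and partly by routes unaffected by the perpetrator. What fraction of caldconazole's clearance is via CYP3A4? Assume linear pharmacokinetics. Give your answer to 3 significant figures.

Let fm be the CYP3A4 fraction. New clearance relative to baseline = fm × 4.9 + (1 − fm).
AUC ratio = 1 / (new CL fraction), so new CL fraction = 1 / 0.220 = 4.545.
fm × 4.9 + 1 − fm = 4.545  ⇒  fm × (4.9 − 1) = 3.545  ⇒  fm = 0.909.

0.909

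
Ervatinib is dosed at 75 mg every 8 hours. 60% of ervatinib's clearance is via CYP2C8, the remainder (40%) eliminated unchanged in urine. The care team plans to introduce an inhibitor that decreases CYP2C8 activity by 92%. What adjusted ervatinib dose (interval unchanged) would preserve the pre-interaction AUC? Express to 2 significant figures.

34 mg

CYP2C8: 0.6 × 0.08 = 0.048
Other: 0.4 (unchanged)
Relative clearance = 0.048 + 0.4 = 0.448.
Exposure is unchanged when dose changes in proportion to clearance. New dose = 75 mg × 0.448 = 34 mg.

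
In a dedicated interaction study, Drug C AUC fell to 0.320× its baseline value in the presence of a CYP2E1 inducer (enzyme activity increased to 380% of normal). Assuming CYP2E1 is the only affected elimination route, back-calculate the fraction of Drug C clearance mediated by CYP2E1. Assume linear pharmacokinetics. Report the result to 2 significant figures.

Call the CYP2E1 fraction fm. After the interaction, CL_new/CL_old = fm × 3.8 + (1 − fm).
AUC ratio = 1 / (new CL fraction), so new CL fraction = 1 / 0.320 = 3.125.
fm × 3.8 + 1 − fm = 3.125  ⇒  fm × (3.8 − 1) = 2.125  ⇒  fm = 0.76.

0.76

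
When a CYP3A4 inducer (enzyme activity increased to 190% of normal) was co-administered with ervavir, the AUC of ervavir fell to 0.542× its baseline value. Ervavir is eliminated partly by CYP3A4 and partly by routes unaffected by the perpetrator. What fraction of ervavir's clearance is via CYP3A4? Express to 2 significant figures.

Let fm be the CYP3A4 fraction. New clearance relative to baseline = fm × 1.9 + (1 − fm).
AUC ratio = 1 / (new CL fraction), so new CL fraction = 1 / 0.542 = 1.845.
fm × 1.9 + 1 − fm = 1.845  ⇒  fm × (1.9 − 1) = 0.845  ⇒  fm = 0.94.

0.94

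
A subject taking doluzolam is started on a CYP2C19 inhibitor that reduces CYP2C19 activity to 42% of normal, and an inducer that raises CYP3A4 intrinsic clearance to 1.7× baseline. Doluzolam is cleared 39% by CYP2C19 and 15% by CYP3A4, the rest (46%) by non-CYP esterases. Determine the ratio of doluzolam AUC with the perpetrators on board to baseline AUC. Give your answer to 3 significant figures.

The CYP2C19 pathway (39% of clearance) falls to 0.42× activity: 0.39 × 0.42 = 0.1638.
The CYP3A4 pathway (15% of clearance) rises to 1.7× activity: 0.15 × 1.7 = 0.255.
The remaining 46% of clearance is unaffected.
CL_new/CL_old = 0.1638 + 0.255 + 0.46 = 0.8788.
Because AUC varies inversely with clearance, the combined effect is 1 / 0.8788 = 1.14.

1.14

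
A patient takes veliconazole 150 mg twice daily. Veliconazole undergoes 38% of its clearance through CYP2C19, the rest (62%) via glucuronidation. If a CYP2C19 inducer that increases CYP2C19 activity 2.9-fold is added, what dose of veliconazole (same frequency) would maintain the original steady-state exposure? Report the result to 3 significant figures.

258 mg

The CYP2C19 pathway (38% of clearance) is boosted to 2.9× activity: 0.38 × 2.9 = 1.102.
Non-CYP routes (62%) are unchanged.
CL_new/CL_old = 1.102 + 0.62 = 1.722.
Exposure is unchanged when dose changes in proportion to clearance. New dose = 150 mg × 1.722 = 258 mg.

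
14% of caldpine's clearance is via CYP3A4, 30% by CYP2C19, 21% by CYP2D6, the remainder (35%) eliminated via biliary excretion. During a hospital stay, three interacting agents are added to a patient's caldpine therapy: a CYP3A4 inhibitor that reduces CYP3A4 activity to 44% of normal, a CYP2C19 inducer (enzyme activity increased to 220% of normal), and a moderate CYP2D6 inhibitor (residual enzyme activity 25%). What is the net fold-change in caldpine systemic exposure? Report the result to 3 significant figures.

0.890

CYP3A4: 0.14 × 0.44 = 0.0616
CYP2C19: 0.3 × 2.2 = 0.66
CYP2D6: 0.21 × 0.25 = 0.0525
Other: 0.35 (unchanged)
CL_new/CL_old = 0.0616 + 0.66 + 0.0525 + 0.35 = 1.1241.
Systemic exposure ∝ 1/CL: fold-change = 1 / 1.1241 = 0.890.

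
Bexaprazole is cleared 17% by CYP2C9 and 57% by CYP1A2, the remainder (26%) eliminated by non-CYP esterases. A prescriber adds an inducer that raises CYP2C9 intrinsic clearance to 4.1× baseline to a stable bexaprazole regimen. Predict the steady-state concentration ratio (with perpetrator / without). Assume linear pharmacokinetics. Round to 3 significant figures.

The CYP2C9 pathway (17% of clearance) increases to 4.1× activity: 0.17 × 4.1 = 0.697.
CYP1A2 (57%) and the residual 26% are unaffected.
CL_new/CL_old = 0.697 + 0.57 + 0.26 = 1.527.
Since steady-state concentration ∝ 1/CL, the ratio is 1 / 1.527 = 0.655.

0.655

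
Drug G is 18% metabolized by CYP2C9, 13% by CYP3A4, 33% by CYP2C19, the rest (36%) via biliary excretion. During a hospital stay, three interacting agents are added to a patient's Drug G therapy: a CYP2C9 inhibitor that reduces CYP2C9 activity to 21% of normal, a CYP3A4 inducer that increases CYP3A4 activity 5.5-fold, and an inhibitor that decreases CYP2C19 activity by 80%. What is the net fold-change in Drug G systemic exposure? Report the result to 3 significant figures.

The CYP2C9 pathway (18% of clearance) drops to 0.21× activity: 0.18 × 0.21 = 0.0378.
The CYP3A4 pathway (13% of clearance) increases to 5.5× activity: 0.13 × 5.5 = 0.715.
The CYP2C19 pathway (33% of clearance) is reduced to 0.2× activity: 0.33 × 0.2 = 0.066.
Non-CYP routes (36%) are unchanged.
CL_new/CL_old = 0.0378 + 0.715 + 0.066 + 0.36 = 1.1788.
Because systemic exposure varies inversely with clearance, the combined effect is 1 / 1.1788 = 0.848.

0.848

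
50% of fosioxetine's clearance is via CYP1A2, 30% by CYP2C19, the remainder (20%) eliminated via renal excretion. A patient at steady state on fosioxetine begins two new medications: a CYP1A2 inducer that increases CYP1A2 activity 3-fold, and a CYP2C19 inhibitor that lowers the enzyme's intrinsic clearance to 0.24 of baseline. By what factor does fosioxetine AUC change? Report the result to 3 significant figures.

The CYP1A2 pathway (50% of clearance) rises to 3× activity: 0.5 × 3 = 1.5.
The CYP2C19 pathway (30% of clearance) is reduced to 0.24× activity: 0.3 × 0.24 = 0.072.
Non-CYP routes (20%) are unchanged.
New clearance relative to baseline: 1.5 + 0.072 + 0.2 = 1.772.
AUC ∝ 1/CL: fold-change = 1 / 1.772 = 0.564.

0.564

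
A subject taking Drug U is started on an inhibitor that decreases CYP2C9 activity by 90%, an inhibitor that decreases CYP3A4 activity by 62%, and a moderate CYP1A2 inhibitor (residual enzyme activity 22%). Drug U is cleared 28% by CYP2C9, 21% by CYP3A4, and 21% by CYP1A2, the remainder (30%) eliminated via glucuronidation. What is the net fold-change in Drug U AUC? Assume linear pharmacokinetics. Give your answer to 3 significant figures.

CYP2C9: 0.28 × 0.1 = 0.028
CYP3A4: 0.21 × 0.38 = 0.0798
CYP1A2: 0.21 × 0.22 = 0.0462
Other: 0.3 (unchanged)
Relative clearance = 0.028 + 0.0798 + 0.0462 + 0.3 = 0.454.
Net AUC ratio = 1 / 0.454 = 2.20.

2.20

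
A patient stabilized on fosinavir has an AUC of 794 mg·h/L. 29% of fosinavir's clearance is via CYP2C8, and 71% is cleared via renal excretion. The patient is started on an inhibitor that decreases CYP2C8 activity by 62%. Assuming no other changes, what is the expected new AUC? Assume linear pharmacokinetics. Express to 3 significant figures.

968 mg·h/L

The CYP2C8 pathway (29% of clearance) is reduced to 0.38× activity: 0.29 × 0.38 = 0.1102.
Non-CYP routes (71%) are unchanged.
Relative clearance = 0.1102 + 0.71 = 0.8202.
AUC ∝ 1/CL, so new value = 794 / 0.8202 = 968 mg·h/L.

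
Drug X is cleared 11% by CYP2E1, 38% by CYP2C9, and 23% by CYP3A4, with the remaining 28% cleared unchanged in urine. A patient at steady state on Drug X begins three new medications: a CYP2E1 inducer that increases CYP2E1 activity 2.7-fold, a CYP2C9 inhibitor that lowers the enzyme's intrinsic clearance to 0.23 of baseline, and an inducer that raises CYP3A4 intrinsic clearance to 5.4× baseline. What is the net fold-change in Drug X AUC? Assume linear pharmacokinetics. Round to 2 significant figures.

The CYP2E1 pathway (11% of clearance) increases to 2.7× activity: 0.11 × 2.7 = 0.297.
The CYP2C9 pathway (38% of clearance) drops to 0.23× activity: 0.38 × 0.23 = 0.0874.
The CYP3A4 pathway (23% of clearance) increases to 5.4× activity: 0.23 × 5.4 = 1.242.
The remaining 28% of clearance is unaffected.
New clearance relative to baseline: 0.297 + 0.0874 + 1.242 + 0.28 = 1.9064.
Net AUC ratio = 1 / 1.9064 = 0.52.

0.52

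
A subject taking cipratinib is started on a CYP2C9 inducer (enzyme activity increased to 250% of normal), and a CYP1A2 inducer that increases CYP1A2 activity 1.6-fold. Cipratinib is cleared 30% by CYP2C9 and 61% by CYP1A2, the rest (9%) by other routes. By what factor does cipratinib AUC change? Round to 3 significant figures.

0.551

The CYP2C9 pathway (30% of clearance) rises to 2.5× activity: 0.3 × 2.5 = 0.75.
The CYP1A2 pathway (61% of clearance) is boosted to 1.6× activity: 0.61 × 1.6 = 0.976.
Non-CYP routes (9%) are unchanged.
Relative clearance = 0.75 + 0.976 + 0.09 = 1.816.
AUC ∝ 1/CL: fold-change = 1 / 1.816 = 0.551.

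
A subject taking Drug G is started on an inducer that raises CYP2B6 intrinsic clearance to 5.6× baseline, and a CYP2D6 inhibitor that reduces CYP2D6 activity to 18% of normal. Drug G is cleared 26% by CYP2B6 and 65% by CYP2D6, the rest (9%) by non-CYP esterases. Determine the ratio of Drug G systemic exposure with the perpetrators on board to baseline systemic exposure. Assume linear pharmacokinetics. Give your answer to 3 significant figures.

The CYP2B6 pathway (26% of clearance) is boosted to 5.6× activity: 0.26 × 5.6 = 1.456.
The CYP2D6 pathway (65% of clearance) is reduced to 0.18× activity: 0.65 × 0.18 = 0.117.
Non-CYP routes (9%) are unchanged.
CL_new/CL_old = 1.456 + 0.117 + 0.09 = 1.663.
Net systemic exposure ratio = 1 / 1.663 = 0.601.

0.601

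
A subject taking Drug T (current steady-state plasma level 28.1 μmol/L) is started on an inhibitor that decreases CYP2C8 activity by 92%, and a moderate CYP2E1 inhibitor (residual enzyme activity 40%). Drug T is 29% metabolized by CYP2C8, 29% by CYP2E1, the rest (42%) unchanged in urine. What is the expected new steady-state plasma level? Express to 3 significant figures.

The CYP2C8 pathway (29% of clearance) drops to 0.08× activity: 0.29 × 0.08 = 0.0232.
The CYP2E1 pathway (29% of clearance) drops to 0.4× activity: 0.29 × 0.4 = 0.116.
Non-CYP routes (42%) are unchanged.
New clearance relative to baseline: 0.0232 + 0.116 + 0.42 = 0.5592.
New steady-state plasma level = 28.1 / 0.5592 = 50.3 μmol/L (concentration scales inversely with clearance).

50.3 μmol/L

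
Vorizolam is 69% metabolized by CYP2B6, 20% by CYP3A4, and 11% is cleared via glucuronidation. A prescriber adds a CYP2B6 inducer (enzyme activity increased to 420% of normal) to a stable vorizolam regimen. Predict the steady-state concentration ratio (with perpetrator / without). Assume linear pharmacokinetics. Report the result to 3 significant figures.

CYP2B6: 0.69 × 4.2 = 2.898
CYP3A4: 0.2 (unchanged)
Other: 0.11 (unchanged)
Relative clearance = 2.898 + 0.2 + 0.11 = 3.208.
Steady-state concentration ratio = CL_old/CL_new = 1 / 3.208 = 0.312.

0.312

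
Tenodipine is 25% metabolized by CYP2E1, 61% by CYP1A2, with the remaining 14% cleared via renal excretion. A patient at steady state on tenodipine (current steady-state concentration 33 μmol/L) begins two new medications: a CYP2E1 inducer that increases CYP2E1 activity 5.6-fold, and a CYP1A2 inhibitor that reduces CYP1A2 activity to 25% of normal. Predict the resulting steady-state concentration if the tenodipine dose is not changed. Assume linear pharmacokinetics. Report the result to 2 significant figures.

The CYP2E1 pathway (25% of clearance) is boosted to 5.6× activity: 0.25 × 5.6 = 1.4.
The CYP1A2 pathway (61% of clearance) falls to 0.25× activity: 0.61 × 0.25 = 0.1525.
The remaining 14% of clearance is unaffected.
CL_new/CL_old = 1.4 + 0.1525 + 0.14 = 1.6925.
Steady-state concentration ∝ 1/CL: new value = 33 / 1.6925 = 19 μmol/L.

19 μmol/L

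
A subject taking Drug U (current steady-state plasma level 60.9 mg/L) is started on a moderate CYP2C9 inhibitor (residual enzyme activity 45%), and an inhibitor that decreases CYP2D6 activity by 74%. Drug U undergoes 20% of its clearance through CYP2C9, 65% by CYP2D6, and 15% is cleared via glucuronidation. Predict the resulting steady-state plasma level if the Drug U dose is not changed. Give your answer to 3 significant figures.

149 mg/L

The CYP2C9 pathway (20% of clearance) falls to 0.45× activity: 0.2 × 0.45 = 0.09.
The CYP2D6 pathway (65% of clearance) falls to 0.26× activity: 0.65 × 0.26 = 0.169.
Non-CYP routes (15%) are unchanged.
New clearance relative to baseline: 0.09 + 0.169 + 0.15 = 0.409.
Dividing the baseline by the relative clearance: 60.9 / 0.409 = 149 mg/L.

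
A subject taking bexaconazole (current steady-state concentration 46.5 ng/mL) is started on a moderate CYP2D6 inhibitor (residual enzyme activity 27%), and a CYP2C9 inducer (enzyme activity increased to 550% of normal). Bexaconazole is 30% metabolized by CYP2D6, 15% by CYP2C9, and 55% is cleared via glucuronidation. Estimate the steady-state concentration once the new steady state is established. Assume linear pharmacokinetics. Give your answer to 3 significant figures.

CYP2D6: 0.3 × 0.27 = 0.081
CYP2C9: 0.15 × 5.5 = 0.825
Other: 0.55 (unchanged)
Relative clearance = 0.081 + 0.825 + 0.55 = 1.456.
Dividing the baseline by the relative clearance: 46.5 / 1.456 = 31.9 ng/mL.

31.9 ng/mL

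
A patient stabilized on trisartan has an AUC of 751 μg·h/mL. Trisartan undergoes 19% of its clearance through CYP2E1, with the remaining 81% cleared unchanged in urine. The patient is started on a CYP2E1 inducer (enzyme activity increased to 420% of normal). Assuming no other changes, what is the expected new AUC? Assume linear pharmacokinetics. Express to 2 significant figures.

The CYP2E1 pathway (19% of clearance) is boosted to 4.2× activity: 0.19 × 4.2 = 0.798.
The remaining 81% of clearance is unaffected.
New clearance relative to baseline: 0.798 + 0.81 = 1.608.
With dosing unchanged, AUC scales as 1/CL: 751 / 1.608 = 4.7 × 10² μg·h/mL.

4.7 × 10² μg·h/mL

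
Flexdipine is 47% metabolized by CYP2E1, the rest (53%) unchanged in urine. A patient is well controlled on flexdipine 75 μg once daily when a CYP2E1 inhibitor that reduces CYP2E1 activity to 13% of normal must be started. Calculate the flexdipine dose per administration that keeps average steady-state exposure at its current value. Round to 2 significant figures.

44 μg

The CYP2E1 pathway (47% of clearance) falls to 0.13× activity: 0.47 × 0.13 = 0.0611.
The remaining 53% of clearance is unaffected.
CL_new/CL_old = 0.0611 + 0.53 = 0.5911.
To maintain the same steady-state level, dose must scale with clearance: new dose = 75 × 0.5911 = 44 μg.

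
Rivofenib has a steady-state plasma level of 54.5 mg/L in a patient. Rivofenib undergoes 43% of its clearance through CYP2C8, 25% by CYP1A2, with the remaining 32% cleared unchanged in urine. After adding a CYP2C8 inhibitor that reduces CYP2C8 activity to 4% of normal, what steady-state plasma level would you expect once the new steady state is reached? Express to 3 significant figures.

92.8 mg/L

The CYP2C8 pathway (43% of clearance) is reduced to 0.04× activity: 0.43 × 0.04 = 0.0172.
CYP1A2 (25%) and the residual 32% are unaffected.
New clearance relative to baseline: 0.0172 + 0.25 + 0.32 = 0.5872.
Steady-state plasma level ∝ 1/CL, so new value = 54.5 / 0.5872 = 92.8 mg/L.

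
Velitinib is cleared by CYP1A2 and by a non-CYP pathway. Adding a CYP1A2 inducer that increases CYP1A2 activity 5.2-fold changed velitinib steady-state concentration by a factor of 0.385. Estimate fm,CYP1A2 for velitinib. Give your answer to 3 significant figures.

0.380

Let x = fm,CYP1A2. Because steady-state concentration ∝ 1/CL, relative clearance rose to 1/0.385 = 2.597.
Only the CYP1A2 route changed, so 2.597 = x·5.2 + (1 − x), giving x = 0.380.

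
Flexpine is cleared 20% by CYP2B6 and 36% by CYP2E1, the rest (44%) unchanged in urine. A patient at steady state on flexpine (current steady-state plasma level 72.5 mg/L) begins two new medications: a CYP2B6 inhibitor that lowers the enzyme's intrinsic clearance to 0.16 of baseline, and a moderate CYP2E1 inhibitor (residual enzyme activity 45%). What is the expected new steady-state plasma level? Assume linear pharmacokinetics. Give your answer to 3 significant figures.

The CYP2B6 pathway (20% of clearance) falls to 0.16× activity: 0.2 × 0.16 = 0.032.
The CYP2E1 pathway (36% of clearance) falls to 0.45× activity: 0.36 × 0.45 = 0.162.
The remaining 44% of clearance is unaffected.
Relative clearance = 0.032 + 0.162 + 0.44 = 0.634.
Steady-state plasma level ∝ 1/CL: new value = 72.5 / 0.634 = 114 mg/L.

114 mg/L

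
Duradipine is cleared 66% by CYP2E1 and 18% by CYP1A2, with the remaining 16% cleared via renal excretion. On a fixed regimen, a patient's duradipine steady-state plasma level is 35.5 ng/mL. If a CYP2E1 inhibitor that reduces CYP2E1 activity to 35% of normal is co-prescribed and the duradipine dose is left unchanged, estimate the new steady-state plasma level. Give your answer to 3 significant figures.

62.2 ng/mL

The CYP2E1 pathway (66% of clearance) falls to 0.35× activity: 0.66 × 0.35 = 0.231.
CYP1A2 (18%) and the residual 16% are unaffected.
CL_new/CL_old = 0.231 + 0.18 + 0.16 = 0.571.
New steady-state plasma level = baseline ÷ relative clearance = 35.5 / 0.571 = 62.2 ng/mL.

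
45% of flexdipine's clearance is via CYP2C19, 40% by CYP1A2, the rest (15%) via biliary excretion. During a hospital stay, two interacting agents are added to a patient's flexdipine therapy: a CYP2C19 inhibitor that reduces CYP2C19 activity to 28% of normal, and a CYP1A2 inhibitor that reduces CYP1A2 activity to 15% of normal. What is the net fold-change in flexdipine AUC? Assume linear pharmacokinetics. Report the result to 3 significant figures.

The CYP2C19 pathway (45% of clearance) drops to 0.28× activity: 0.45 × 0.28 = 0.126.
The CYP1A2 pathway (40% of clearance) drops to 0.15× activity: 0.4 × 0.15 = 0.06.
Non-CYP routes (15%) are unchanged.
CL_new/CL_old = 0.126 + 0.06 + 0.15 = 0.336.
Because AUC varies inversely with clearance, the combined effect is 1 / 0.336 = 2.98.

2.98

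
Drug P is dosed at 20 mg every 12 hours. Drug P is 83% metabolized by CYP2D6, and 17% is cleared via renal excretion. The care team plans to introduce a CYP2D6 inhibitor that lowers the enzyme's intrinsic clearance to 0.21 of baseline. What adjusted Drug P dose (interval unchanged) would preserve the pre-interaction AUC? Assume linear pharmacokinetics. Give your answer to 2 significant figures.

6.9 mg

The CYP2D6 pathway (83% of clearance) drops to 0.21× activity: 0.83 × 0.21 = 0.1743.
The remaining 17% of clearance is unaffected.
CL_new/CL_old = 0.1743 + 0.17 = 0.3443.
Css,avg = (dose rate)/CL, so holding Css fixed requires dose ∝ CL: 20 × 0.3443 = 6.9 mg.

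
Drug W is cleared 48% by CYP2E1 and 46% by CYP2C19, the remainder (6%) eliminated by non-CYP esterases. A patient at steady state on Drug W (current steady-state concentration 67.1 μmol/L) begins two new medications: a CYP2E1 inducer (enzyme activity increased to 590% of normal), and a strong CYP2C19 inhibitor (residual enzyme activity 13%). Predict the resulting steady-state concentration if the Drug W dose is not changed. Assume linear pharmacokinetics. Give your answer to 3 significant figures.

The CYP2E1 pathway (48% of clearance) is boosted to 5.9× activity: 0.48 × 5.9 = 2.832.
The CYP2C19 pathway (46% of clearance) is reduced to 0.13× activity: 0.46 × 0.13 = 0.0598.
The remaining 6% of clearance is unaffected.
CL_new/CL_old = 2.832 + 0.0598 + 0.06 = 2.9518.
Steady-state concentration ∝ 1/CL: new value = 67.1 / 2.9518 = 22.7 μmol/L.

22.7 μmol/L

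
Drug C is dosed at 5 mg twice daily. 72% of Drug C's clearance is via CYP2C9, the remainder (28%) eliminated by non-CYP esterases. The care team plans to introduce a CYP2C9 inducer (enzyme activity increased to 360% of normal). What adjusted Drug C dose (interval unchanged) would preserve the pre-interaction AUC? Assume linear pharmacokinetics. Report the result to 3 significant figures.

14.4 mg

The CYP2C9 pathway (72% of clearance) increases to 3.6× activity: 0.72 × 3.6 = 2.592.
The remaining 28% of clearance is unaffected.
New clearance relative to baseline: 2.592 + 0.28 = 2.872.
Css,avg = (dose rate)/CL, so holding Css fixed requires dose ∝ CL: 5 × 2.872 = 14.4 mg.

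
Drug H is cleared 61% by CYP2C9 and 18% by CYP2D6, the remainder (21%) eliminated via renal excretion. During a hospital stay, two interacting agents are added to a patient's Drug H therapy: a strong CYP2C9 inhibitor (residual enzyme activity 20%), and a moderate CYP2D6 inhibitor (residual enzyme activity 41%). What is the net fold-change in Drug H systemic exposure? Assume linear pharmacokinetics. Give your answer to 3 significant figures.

2.46

The CYP2C9 pathway (61% of clearance) drops to 0.2× activity: 0.61 × 0.2 = 0.122.
The CYP2D6 pathway (18% of clearance) falls to 0.41× activity: 0.18 × 0.41 = 0.0738.
The remaining 21% of clearance is unaffected.
CL_new/CL_old = 0.122 + 0.0738 + 0.21 = 0.4058.
Net systemic exposure ratio = 1 / 0.4058 = 2.46.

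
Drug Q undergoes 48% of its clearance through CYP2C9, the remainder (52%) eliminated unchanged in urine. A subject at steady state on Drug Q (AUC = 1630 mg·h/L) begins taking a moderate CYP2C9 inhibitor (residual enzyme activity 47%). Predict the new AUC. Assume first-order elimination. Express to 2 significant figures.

The CYP2C9 pathway (48% of clearance) drops to 0.47× activity: 0.48 × 0.47 = 0.2256.
The remaining 52% of clearance is unaffected.
New clearance relative to baseline: 0.2256 + 0.52 = 0.7456.
New AUC = baseline ÷ relative clearance = 1630 / 0.7456 = 2.2 × 10³ mg·h/L.

2.2 × 10³ mg·h/L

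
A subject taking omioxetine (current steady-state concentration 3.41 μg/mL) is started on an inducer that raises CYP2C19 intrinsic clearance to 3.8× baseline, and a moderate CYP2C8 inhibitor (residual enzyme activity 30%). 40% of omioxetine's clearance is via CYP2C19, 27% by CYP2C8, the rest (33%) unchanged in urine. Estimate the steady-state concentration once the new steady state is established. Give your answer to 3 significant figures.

1.77 μg/mL

CYP2C19: 0.4 × 3.8 = 1.52
CYP2C8: 0.27 × 0.3 = 0.081
Other: 0.33 (unchanged)
CL_new/CL_old = 1.52 + 0.081 + 0.33 = 1.931.
New steady-state concentration = 3.41 / 1.931 = 1.77 μg/mL (concentration scales inversely with clearance).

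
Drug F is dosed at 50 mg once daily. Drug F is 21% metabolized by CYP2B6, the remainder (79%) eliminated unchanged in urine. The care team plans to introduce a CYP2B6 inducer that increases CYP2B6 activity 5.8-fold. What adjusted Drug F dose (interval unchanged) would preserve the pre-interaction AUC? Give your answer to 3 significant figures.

CYP2B6: 0.21 × 5.8 = 1.218
Other: 0.79 (unchanged)
Relative clearance = 1.218 + 0.79 = 2.008.
To maintain the same steady-state level, dose must scale with clearance: new dose = 50 × 2.008 = 100 mg.

100 mg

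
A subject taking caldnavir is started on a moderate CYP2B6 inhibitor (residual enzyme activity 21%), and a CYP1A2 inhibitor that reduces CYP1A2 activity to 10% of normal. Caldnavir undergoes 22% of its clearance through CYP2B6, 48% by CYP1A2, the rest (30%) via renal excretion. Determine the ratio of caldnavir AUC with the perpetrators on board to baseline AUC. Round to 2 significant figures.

2.5

CYP2B6: 0.22 × 0.21 = 0.0462
CYP1A2: 0.48 × 0.1 = 0.048
Other: 0.3 (unchanged)
Relative clearance = 0.0462 + 0.048 + 0.3 = 0.3942.
Net AUC ratio = 1 / 0.3942 = 2.5.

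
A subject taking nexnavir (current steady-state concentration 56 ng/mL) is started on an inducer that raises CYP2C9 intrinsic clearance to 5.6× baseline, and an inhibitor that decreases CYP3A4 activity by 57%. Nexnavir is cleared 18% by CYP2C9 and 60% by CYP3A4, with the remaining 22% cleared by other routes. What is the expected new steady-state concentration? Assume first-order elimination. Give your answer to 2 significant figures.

38 ng/mL

CYP2C9: 0.18 × 5.6 = 1.008
CYP3A4: 0.6 × 0.43 = 0.258
Other: 0.22 (unchanged)
New clearance relative to baseline: 1.008 + 0.258 + 0.22 = 1.486.
Dividing the baseline by the relative clearance: 56 / 1.486 = 38 ng/mL.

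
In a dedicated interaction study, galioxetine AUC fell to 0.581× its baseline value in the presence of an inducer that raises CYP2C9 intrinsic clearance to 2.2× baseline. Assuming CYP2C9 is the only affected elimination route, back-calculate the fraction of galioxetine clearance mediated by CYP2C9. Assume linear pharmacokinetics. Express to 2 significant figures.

Let x = fm,CYP2C9. Because AUC ∝ 1/CL, relative clearance rose to 1/0.581 = 1.721.
Only the CYP2C9 route changed, so 1.721 = x·2.2 + (1 − x), giving x = 0.60.

0.60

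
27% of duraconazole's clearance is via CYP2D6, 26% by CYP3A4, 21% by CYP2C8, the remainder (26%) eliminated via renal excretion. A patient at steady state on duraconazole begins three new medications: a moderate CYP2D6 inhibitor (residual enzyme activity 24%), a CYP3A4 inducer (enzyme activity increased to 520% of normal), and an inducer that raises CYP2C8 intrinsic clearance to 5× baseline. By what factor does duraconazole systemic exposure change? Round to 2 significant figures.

0.37

The CYP2D6 pathway (27% of clearance) falls to 0.24× activity: 0.27 × 0.24 = 0.0648.
The CYP3A4 pathway (26% of clearance) increases to 5.2× activity: 0.26 × 5.2 = 1.352.
The CYP2C8 pathway (21% of clearance) is boosted to 5× activity: 0.21 × 5 = 1.05.
Non-CYP routes (26%) are unchanged.
CL_new/CL_old = 0.0648 + 1.352 + 1.05 + 0.26 = 2.7268.
Net systemic exposure ratio = 1 / 2.7268 = 0.37.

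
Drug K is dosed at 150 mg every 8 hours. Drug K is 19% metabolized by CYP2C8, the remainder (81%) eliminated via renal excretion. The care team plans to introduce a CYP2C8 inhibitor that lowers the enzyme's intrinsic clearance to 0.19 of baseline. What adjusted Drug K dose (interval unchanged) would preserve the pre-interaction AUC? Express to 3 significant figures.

127 mg

CYP2C8: 0.19 × 0.19 = 0.0361
Other: 0.81 (unchanged)
CL_new/CL_old = 0.0361 + 0.81 = 0.8461.
To maintain the same steady-state level, dose must scale with clearance: new dose = 150 × 0.8461 = 127 mg.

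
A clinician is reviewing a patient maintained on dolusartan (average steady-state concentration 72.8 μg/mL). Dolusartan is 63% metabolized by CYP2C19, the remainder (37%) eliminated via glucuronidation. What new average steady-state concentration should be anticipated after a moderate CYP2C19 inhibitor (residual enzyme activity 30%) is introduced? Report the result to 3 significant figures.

The CYP2C19 pathway (63% of clearance) is reduced to 0.3× activity: 0.63 × 0.3 = 0.189.
The remaining 37% of clearance is unaffected.
New clearance relative to baseline: 0.189 + 0.37 = 0.559.
With dosing unchanged, average steady-state concentration scales as 1/CL: 72.8 / 0.559 = 130 μg/mL.

130 μg/mL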